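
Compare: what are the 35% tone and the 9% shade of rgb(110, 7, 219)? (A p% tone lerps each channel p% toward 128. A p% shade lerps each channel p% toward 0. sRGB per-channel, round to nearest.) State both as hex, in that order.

35% tone:
  R: 110 + 0.35×(128−110) = 110 + 6.3 = 116.3 → 116
  G: 7 + 0.35×(128−7) = 7 + 42.35 = 49.35 → 49
  B: 219 + 0.35×(128−219) = 219 − 31.85 = 187.15 → 187
  → #7431BB
9% shade:
  R: 110 − 9.9 = 100.1 → 100
  G: 7 + 0.09×(0−7) = 7 − 0.63 = 6.37 → 6
  B: 219 − 19.71 = 199.29 → 199
  → #6406C7

#7431BB, #6406C7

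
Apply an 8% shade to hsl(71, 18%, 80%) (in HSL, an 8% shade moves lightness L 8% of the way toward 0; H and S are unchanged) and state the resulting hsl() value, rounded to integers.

hsl(71, 18%, 74%)

L moves 8% from 80 toward 0: 80 − 6.4 = 73.6 → 74.
H and S are unchanged.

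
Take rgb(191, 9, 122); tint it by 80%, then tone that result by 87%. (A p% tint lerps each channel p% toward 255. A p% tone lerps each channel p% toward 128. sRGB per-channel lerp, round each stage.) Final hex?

An 80% tint moves each channel 80% toward 255:
  R: 191 + 0.8×(255−191) = 191 + 51.2 = 242.2 → 242
  G: 9 + 0.8×(255−9) = 9 + 196.8 = 205.8 → 206
  B: 122 + 106.4 = 228.4 → 228
After the tint: rgb(242, 206, 228) = #F2CEE4.
An 87% tone moves each channel 87% toward 128:
  R: 242 − 99.18 = 142.82 → 143
  G: 206 + 0.87×(128−206) = 206 − 67.86 = 138.14 → 138
  B: 228 + 0.87×(128−228) = 228 − 87 = 141 → 141
rgb(143, 138, 141) = #8F8A8D.

#8F8A8D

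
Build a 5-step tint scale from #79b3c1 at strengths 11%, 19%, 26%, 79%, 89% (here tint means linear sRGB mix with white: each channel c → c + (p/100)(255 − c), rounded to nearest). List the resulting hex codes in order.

#88bbc8, #92c1cd, #9cc7d1, #e3eff2, #f0f7f8

#79b3c1 is rgb(121, 179, 193).
11%: (121 + 14.74 = 135.74→136, 179 + 8.36 = 187.36→187, 193 + 6.82 = 199.82→200) → #88bbc8
19%: (121 + 25.46 = 146.46→146, 179 + 14.44 = 193.44→193, 193 + 11.78 = 204.78→205) → #92c1cd
26%: (121 + 34.84 = 155.84→156, 179 + 19.76 = 198.76→199, 193 + 16.12 = 209.12→209) → #9cc7d1
79%: (121 + 105.86 = 226.86→227, 179 + 60.04 = 239.04→239, 193 + 48.98 = 241.98→242) → #e3eff2
89%: (121 + 119.26 = 240.26→240, 179 + 67.64 = 246.64→247, 193 + 55.18 = 248.18→248) → #f0f7f8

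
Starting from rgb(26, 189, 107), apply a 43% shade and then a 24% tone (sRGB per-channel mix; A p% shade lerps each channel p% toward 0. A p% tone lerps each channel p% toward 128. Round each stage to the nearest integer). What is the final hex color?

#2a714d

Per channel, c → c + 0.43(0 − c):
  R: 26 + 0.43×(0−26) = 26 − 11.18 = 14.82 → 15
  G: 189 + 0.43×(0−189) = 189 − 81.27 = 107.73 → 108
  B: 107 + 0.43×(0−107) = 107 − 46.01 = 60.99 → 61
After the shade: rgb(15, 108, 61) = #0f6c3d.
Per channel, c → c + 0.24(128 − c):
  R: 15 + 27.12 = 42.12 → 42
  G: 108 + 0.24×(128−108) = 108 + 4.8 = 112.8 → 113
  B: 61 + 16.08 = 77.08 → 77
rgb(42, 113, 77) = #2a714d.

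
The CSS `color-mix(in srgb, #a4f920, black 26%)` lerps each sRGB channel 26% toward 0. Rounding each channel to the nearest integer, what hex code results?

#a4f920 is rgb(164, 249, 32).
A 26% shade moves each channel 26% toward 0:
  R: 164 + 0.26×(0−164) = 164 − 42.64 = 121.36 → 121
  G: 249 − 64.74 = 184.26 → 184
  B: 32 + 0.26×(0−32) = 32 − 8.32 = 23.68 → 24
rgb(121, 184, 24) = #79b818.

#79b818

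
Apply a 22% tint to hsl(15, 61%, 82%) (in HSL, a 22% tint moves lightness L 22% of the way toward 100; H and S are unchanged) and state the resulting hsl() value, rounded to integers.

hsl(15, 61%, 86%)

L moves 22% from 82 toward 100: 82 + 3.96 = 85.96 → 86.
H and S are unchanged.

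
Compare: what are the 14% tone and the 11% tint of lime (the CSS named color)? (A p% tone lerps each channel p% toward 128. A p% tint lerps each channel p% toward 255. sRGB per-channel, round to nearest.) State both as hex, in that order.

#12ed12, #1cff1c

CSS lime is rgb(0, 255, 0).
14% tone:
  R: 0 + 17.92 = 17.92 → 18
  G: 255 − 17.78 = 237.22 → 237
  B: 0 + 0.14×(128−0) = 0 + 17.92 = 17.92 → 18
  → #12ed12
11% tint:
  R: 0 + 28.05 = 28.05 → 28
  G: 255 + 0.11×(255−255) = 255 + 0 = 255 → 255
  B: 0 + 28.05 = 28.05 → 28
  → #1cff1c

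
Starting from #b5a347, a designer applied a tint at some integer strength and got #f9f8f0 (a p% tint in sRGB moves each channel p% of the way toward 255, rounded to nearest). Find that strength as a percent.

#b5a347 is rgb(181, 163, 71); #f9f8f0 is rgb(249, 248, 240).
On the B channel (widest range): 240 ≈ 71 + (p/100)(255 − 71), so p ≈ 100×(240 − 71)/(255 − 71) = 16900/184 = 91.85.
p = 92 reproduces all three channels after rounding.

92%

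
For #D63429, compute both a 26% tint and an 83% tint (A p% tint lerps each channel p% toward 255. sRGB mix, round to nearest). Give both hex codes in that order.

#D63429 is rgb(214, 52, 41).
26% tint:
  R: 214 + 0.26×(255−214) = 214 + 10.66 = 224.66 → 225
  G: 52 + 0.26×(255−52) = 52 + 52.78 = 104.78 → 105
  B: 41 + 0.26×(255−41) = 41 + 55.64 = 96.64 → 97
  → #E16961
83% tint:
  R: 214 + 0.83×(255−214) = 214 + 34.03 = 248.03 → 248
  G: 52 + 168.49 = 220.49 → 220
  B: 41 + 177.62 = 218.62 → 219
  → #F8DCDB

#E16961, #F8DCDB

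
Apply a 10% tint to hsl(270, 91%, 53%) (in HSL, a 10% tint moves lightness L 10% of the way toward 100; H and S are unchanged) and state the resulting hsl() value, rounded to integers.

L moves 10% from 53 toward 100: 53 + 4.7 = 57.7 → 58.
H and S are unchanged.

hsl(270, 91%, 58%)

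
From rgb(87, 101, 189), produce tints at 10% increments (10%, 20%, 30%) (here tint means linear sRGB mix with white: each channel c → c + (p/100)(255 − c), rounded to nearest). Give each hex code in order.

#6874c4, #7984ca, #8993d1

10%: (87 + 16.8 = 103.8→104, 101 + 15.4 = 116.4→116, 189 + 6.6 = 195.6→196) → #6874c4
20%: (87 + 33.6 = 120.6→121, 101 + 30.8 = 131.8→132, 189 + 13.2 = 202.2→202) → #7984ca
30%: (87 + 50.4 = 137.4→137, 101 + 46.2 = 147.2→147, 189 + 19.8 = 208.8→209) → #8993d1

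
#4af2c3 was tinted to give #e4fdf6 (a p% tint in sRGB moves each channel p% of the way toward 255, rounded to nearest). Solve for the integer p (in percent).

#4af2c3 is rgb(74, 242, 195); #e4fdf6 is rgb(228, 253, 246).
On the R channel (widest range): 228 ≈ 74 + (p/100)(255 − 74), so p ≈ 100×(228 − 74)/(255 − 74) = 15400/181 = 85.08.
p = 85 reproduces all three channels after rounding.

85%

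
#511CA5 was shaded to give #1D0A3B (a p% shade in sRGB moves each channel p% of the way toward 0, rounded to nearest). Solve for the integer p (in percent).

64%

#511CA5 is rgb(81, 28, 165); #1D0A3B is rgb(29, 10, 59).
On the B channel (widest range): 59 ≈ 165 + (p/100)(0 − 165), so p ≈ 100×(59 − 165)/(0 − 165) = -10600/-165 = 64.24.
p = 64 reproduces all three channels after rounding.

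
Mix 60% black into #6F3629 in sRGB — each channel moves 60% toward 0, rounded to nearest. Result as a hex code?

#6F3629 is rgb(111, 54, 41).
Per channel, c → c + 0.6(0 − c):
  R: 111 + 0.6×(0−111) = 111 − 66.6 = 44.4 → 44
  G: 54 − 32.4 = 21.6 → 22
  B: 41 + 0.6×(0−41) = 41 − 24.6 = 16.4 → 16
rgb(44, 22, 16) = #2C1610.

#2C1610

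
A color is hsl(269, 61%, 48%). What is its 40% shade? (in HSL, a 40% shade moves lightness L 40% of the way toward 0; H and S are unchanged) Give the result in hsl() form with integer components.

hsl(269, 61%, 29%)

L moves 40% from 48 toward 0: 48 − 19.2 = 28.8 → 29.
H and S are unchanged.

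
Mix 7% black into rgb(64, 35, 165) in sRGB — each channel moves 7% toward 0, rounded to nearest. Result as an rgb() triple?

Lerp each channel 7% toward 0:
  R: 64 − 4.48 = 59.52 → 60
  G: 35 + 0.07×(0−35) = 35 − 2.45 = 32.55 → 33
  B: 165 − 11.55 = 153.45 → 153

rgb(60, 33, 153)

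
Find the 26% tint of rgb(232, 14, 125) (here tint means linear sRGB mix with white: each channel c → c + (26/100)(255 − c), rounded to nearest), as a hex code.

Per channel, c → c + 0.26(255 − c):
  R: 232 + 0.26×(255−232) = 232 + 5.98 = 237.98 → 238
  G: 14 + 0.26×(255−14) = 14 + 62.66 = 76.66 → 77
  B: 125 + 33.8 = 158.8 → 159
rgb(238, 77, 159) = #EE4D9F.

#EE4D9F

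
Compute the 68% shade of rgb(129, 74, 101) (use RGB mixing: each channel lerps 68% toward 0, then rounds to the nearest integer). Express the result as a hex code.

A 68% shade moves each channel 68% toward 0:
  R: 129 + 0.68×(0−129) = 129 − 87.72 = 41.28 → 41
  G: 74 + 0.68×(0−74) = 74 − 50.32 = 23.68 → 24
  B: 101 + 0.68×(0−101) = 101 − 68.68 = 32.32 → 32
rgb(41, 24, 32) = #291820.

#291820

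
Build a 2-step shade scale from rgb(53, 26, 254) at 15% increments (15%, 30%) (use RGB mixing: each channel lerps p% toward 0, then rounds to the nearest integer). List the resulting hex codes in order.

#2d16d8, #2512b2

15%: (53 − 7.95 = 45.05→45, 26 − 3.9 = 22.1→22, 254 − 38.1 = 215.9→216) → #2d16d8
30%: (53 − 15.9 = 37.1→37, 26 − 7.8 = 18.2→18, 254 − 76.2 = 177.8→178) → #2512b2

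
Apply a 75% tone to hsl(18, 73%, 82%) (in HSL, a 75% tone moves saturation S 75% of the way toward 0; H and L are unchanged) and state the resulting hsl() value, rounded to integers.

hsl(18, 18%, 82%)

S moves 75% from 73 toward 0: 73 − 54.75 = 18.25 → 18.
H and L are unchanged.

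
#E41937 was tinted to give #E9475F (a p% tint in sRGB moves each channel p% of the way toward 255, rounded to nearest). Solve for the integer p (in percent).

#E41937 is rgb(228, 25, 55); #E9475F is rgb(233, 71, 95).
On the G channel (widest range): 71 ≈ 25 + (p/100)(255 − 25), so p ≈ 100×(71 − 25)/(255 − 25) = 4600/230 = 20.00.
p = 20 reproduces all three channels after rounding.

20%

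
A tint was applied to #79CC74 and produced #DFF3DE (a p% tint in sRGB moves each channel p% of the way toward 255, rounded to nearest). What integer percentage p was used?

#79CC74 is rgb(121, 204, 116); #DFF3DE is rgb(223, 243, 222).
On the B channel (widest range): 222 ≈ 116 + (p/100)(255 − 116), so p ≈ 100×(222 − 116)/(255 − 116) = 10600/139 = 76.26.
p = 76 reproduces all three channels after rounding.

76%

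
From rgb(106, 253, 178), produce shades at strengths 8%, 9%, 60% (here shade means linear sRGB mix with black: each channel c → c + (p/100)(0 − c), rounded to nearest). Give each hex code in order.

#62e9a4, #60e6a2, #2a6547

8%: (106 − 8.48 = 97.52→98, 253 − 20.24 = 232.76→233, 178 − 14.24 = 163.76→164) → #62e9a4
9%: (106 − 9.54 = 96.46→96, 253 − 22.77 = 230.23→230, 178 − 16.02 = 161.98→162) → #60e6a2
60%: (106 − 63.6 = 42.4→42, 253 − 151.8 = 101.2→101, 178 − 106.8 = 71.2→71) → #2a6547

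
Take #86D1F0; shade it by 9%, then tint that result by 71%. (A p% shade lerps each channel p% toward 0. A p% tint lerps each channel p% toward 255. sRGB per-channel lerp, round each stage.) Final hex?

#D8ECF4

#86D1F0 is rgb(134, 209, 240).
A 9% shade moves each channel 9% toward 0:
  R: 134 + 0.09×(0−134) = 134 − 12.06 = 121.94 → 122
  G: 209 + 0.09×(0−209) = 209 − 18.81 = 190.19 → 190
  B: 240 + 0.09×(0−240) = 240 − 21.6 = 218.4 → 218
After the shade: rgb(122, 190, 218) = #7ABEDA.
Lerp each channel 71% toward 255:
  R: 122 + 0.71×(255−122) = 122 + 94.43 = 216.43 → 216
  G: 190 + 0.71×(255−190) = 190 + 46.15 = 236.15 → 236
  B: 218 + 26.27 = 244.27 → 244
rgb(216, 236, 244) = #D8ECF4.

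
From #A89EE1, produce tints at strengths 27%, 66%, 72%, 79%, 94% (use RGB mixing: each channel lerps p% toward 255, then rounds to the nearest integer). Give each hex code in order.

#BFB8E9, #E1DEF5, #E7E4F7, #EDEBF9, #FAF9FD

#A89EE1 is rgb(168, 158, 225).
27%: (168 + 23.49 = 191.49→191, 158 + 26.19 = 184.19→184, 225 + 8.1 = 233.1→233) → #BFB8E9
66%: (168 + 57.42 = 225.42→225, 158 + 64.02 = 222.02→222, 225 + 19.8 = 244.8→245) → #E1DEF5
72%: (168 + 62.64 = 230.64→231, 158 + 69.84 = 227.84→228, 225 + 21.6 = 246.6→247) → #E7E4F7
79%: (168 + 68.73 = 236.73→237, 158 + 76.63 = 234.63→235, 225 + 23.7 = 248.7→249) → #EDEBF9
94%: (168 + 81.78 = 249.78→250, 158 + 91.18 = 249.18→249, 225 + 28.2 = 253.2→253) → #FAF9FD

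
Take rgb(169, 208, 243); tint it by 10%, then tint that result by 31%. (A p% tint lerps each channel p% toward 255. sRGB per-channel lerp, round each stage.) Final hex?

A 10% tint moves each channel 10% toward 255:
  R: 169 + 8.6 = 177.6 → 178
  G: 208 + 0.1×(255−208) = 208 + 4.7 = 212.7 → 213
  B: 243 + 0.1×(255−243) = 243 + 1.2 = 244.2 → 244
After the tint: rgb(178, 213, 244) = #B2D5F4.
A 31% tint moves each channel 31% toward 255:
  R: 178 + 0.31×(255−178) = 178 + 23.87 = 201.87 → 202
  G: 213 + 0.31×(255−213) = 213 + 13.02 = 226.02 → 226
  B: 244 + 0.31×(255−244) = 244 + 3.41 = 247.41 → 247
rgb(202, 226, 247) = #CAE2F7.

#CAE2F7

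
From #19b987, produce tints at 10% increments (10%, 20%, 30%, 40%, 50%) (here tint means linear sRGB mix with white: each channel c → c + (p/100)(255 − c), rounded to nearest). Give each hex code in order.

#30c093, #47c79f, #5eceab, #75d5b7, #8cdcc3

#19b987 is rgb(25, 185, 135).
10%: (25 + 23 = 48→48, 185 + 7 = 192→192, 135 + 12 = 147→147) → #30c093
20%: (25 + 46 = 71→71, 185 + 14 = 199→199, 135 + 24 = 159→159) → #47c79f
30%: (25 + 69 = 94→94, 185 + 21 = 206→206, 135 + 36 = 171→171) → #5eceab
40%: (25 + 92 = 117→117, 185 + 28 = 213→213, 135 + 48 = 183→183) → #75d5b7
50%: (25 + 115 = 140→140, 185 + 35 = 220→220, 135 + 60 = 195→195) → #8cdcc3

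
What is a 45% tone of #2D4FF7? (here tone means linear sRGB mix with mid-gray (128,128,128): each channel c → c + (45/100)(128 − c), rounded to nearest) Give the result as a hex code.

#5265C1

#2D4FF7 is rgb(45, 79, 247).
A 45% tone moves each channel 45% toward 128:
  R: 45 + 0.45×(128−45) = 45 + 37.35 = 82.35 → 82
  G: 79 + 0.45×(128−79) = 79 + 22.05 = 101.05 → 101
  B: 247 + 0.45×(128−247) = 247 − 53.55 = 193.45 → 193
rgb(82, 101, 193) = #5265C1.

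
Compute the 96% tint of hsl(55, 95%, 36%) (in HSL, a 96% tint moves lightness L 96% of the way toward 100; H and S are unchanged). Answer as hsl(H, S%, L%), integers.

hsl(55, 95%, 97%)

L moves 96% from 36 toward 100: 36 + 61.44 = 97.44 → 97.
H and S are unchanged.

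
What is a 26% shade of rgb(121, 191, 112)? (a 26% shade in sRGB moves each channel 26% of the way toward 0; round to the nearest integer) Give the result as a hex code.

#5a8d53

Lerp each channel 26% toward 0:
  R: 121 − 31.46 = 89.54 → 90
  G: 191 + 0.26×(0−191) = 191 − 49.66 = 141.34 → 141
  B: 112 + 0.26×(0−112) = 112 − 29.12 = 82.88 → 83
rgb(90, 141, 83) = #5a8d53.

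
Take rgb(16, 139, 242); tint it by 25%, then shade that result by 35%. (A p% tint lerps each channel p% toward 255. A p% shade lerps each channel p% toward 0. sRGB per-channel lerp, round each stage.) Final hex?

#316D9F

Per channel, c → c + 0.25(255 − c):
  R: 16 + 0.25×(255−16) = 16 + 59.75 = 75.75 → 76
  G: 139 + 0.25×(255−139) = 139 + 29 = 168 → 168
  B: 242 + 3.25 = 245.25 → 245
After the tint: rgb(76, 168, 245) = #4CA8F5.
Lerp each channel 35% toward 0:
  R: 76 + 0.35×(0−76) = 76 − 26.6 = 49.4 → 49
  G: 168 + 0.35×(0−168) = 168 − 58.8 = 109.2 → 109
  B: 245 − 85.75 = 159.25 → 159
rgb(49, 109, 159) = #316D9F.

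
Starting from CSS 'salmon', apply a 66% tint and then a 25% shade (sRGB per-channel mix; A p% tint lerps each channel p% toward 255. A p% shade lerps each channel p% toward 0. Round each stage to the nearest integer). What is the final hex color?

#BE9F9B

CSS salmon is rgb(250, 128, 114).
A 66% tint moves each channel 66% toward 255:
  R: 250 + 3.3 = 253.3 → 253
  G: 128 + 0.66×(255−128) = 128 + 83.82 = 211.82 → 212
  B: 114 + 93.06 = 207.06 → 207
After the tint: rgb(253, 212, 207) = #FDD4CF.
A 25% shade moves each channel 25% toward 0:
  R: 253 + 0.25×(0−253) = 253 − 63.25 = 189.75 → 190
  G: 212 + 0.25×(0−212) = 212 − 53 = 159 → 159
  B: 207 + 0.25×(0−207) = 207 − 51.75 = 155.25 → 155
rgb(190, 159, 155) = #BE9F9B.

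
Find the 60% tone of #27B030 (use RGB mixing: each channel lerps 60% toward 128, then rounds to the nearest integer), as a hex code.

#5C9360

#27B030 is rgb(39, 176, 48).
A 60% tone moves each channel 60% toward 128:
  R: 39 + 0.6×(128−39) = 39 + 53.4 = 92.4 → 92
  G: 176 + 0.6×(128−176) = 176 − 28.8 = 147.2 → 147
  B: 48 + 0.6×(128−48) = 48 + 48 = 96 → 96
rgb(92, 147, 96) = #5C9360.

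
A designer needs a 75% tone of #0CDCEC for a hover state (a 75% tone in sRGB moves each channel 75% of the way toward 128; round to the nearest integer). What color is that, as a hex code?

#63979B

#0CDCEC is rgb(12, 220, 236).
A 75% tone moves each channel 75% toward 128:
  R: 12 + 87 = 99 → 99
  G: 220 + 0.75×(128−220) = 220 − 69 = 151 → 151
  B: 236 − 81 = 155 → 155
rgb(99, 151, 155) = #63979B.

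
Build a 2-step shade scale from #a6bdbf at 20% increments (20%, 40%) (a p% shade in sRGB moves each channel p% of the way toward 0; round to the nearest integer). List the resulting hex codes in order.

#a6bdbf is rgb(166, 189, 191).
20%: (166 − 33.2 = 132.8→133, 189 − 37.8 = 151.2→151, 191 − 38.2 = 152.8→153) → #859799
40%: (166 − 66.4 = 99.6→100, 189 − 75.6 = 113.4→113, 191 − 76.4 = 114.6→115) → #647173

#859799, #647173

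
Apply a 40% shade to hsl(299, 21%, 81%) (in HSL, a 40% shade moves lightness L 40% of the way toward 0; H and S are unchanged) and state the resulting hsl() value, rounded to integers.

L moves 40% from 81 toward 0: 81 − 32.4 = 48.6 → 49.
H and S are unchanged.

hsl(299, 21%, 49%)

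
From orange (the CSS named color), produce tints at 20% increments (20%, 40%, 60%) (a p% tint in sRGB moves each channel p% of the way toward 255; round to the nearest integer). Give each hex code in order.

CSS orange is rgb(255, 165, 0).
20%: (255→255, 165 + 18 = 183→183, 0 + 51 = 51→51) → #FFB733
40%: (255→255, 165 + 36 = 201→201, 0 + 102 = 102→102) → #FFC966
60%: (255→255, 165 + 54 = 219→219, 0 + 153 = 153→153) → #FFDB99

#FFB733, #FFC966, #FFDB99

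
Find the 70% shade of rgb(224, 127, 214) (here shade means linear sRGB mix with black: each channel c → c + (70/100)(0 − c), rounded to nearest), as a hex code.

#432640

Lerp each channel 70% toward 0:
  R: 224 − 156.8 = 67.2 → 67
  G: 127 + 0.7×(0−127) = 127 − 88.9 = 38.1 → 38
  B: 214 − 149.8 = 64.2 → 64
rgb(67, 38, 64) = #432640.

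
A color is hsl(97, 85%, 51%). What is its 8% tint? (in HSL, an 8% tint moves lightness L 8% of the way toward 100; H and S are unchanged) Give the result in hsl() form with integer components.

L moves 8% from 51 toward 100: 51 + 3.92 = 54.92 → 55.
H and S are unchanged.

hsl(97, 85%, 55%)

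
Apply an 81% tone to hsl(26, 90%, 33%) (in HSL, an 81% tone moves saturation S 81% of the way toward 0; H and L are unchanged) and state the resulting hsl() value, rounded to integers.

S moves 81% from 90 toward 0: 90 − 72.9 = 17.1 → 17.
H and L are unchanged.

hsl(26, 17%, 33%)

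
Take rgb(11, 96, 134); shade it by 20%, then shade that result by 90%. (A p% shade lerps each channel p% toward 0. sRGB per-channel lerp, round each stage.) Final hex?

Per channel, c → c + 0.2(0 − c):
  R: 11 + 0.2×(0−11) = 11 − 2.2 = 8.8 → 9
  G: 96 − 19.2 = 76.8 → 77
  B: 134 + 0.2×(0−134) = 134 − 26.8 = 107.2 → 107
After the shade: rgb(9, 77, 107) = #094D6B.
A 90% shade moves each channel 90% toward 0:
  R: 9 + 0.9×(0−9) = 9 − 8.1 = 0.9 → 1
  G: 77 − 69.3 = 7.7 → 8
  B: 107 − 96.3 = 10.7 → 11
rgb(1, 8, 11) = #01080B.

#01080B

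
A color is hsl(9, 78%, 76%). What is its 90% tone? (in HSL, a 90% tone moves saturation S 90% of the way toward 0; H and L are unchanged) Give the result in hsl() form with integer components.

hsl(9, 8%, 76%)

S moves 90% from 78 toward 0: 78 − 70.2 = 7.8 → 8.
H and L are unchanged.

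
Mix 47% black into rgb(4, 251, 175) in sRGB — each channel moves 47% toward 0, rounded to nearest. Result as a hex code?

#02855D

A 47% shade moves each channel 47% toward 0:
  R: 4 + 0.47×(0−4) = 4 − 1.88 = 2.12 → 2
  G: 251 + 0.47×(0−251) = 251 − 117.97 = 133.03 → 133
  B: 175 + 0.47×(0−175) = 175 − 82.25 = 92.75 → 93
rgb(2, 133, 93) = #02855D.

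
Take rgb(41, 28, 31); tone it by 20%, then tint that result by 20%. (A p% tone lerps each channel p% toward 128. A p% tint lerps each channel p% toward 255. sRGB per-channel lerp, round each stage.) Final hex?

A 20% tone moves each channel 20% toward 128:
  R: 41 + 0.2×(128−41) = 41 + 17.4 = 58.4 → 58
  G: 28 + 0.2×(128−28) = 28 + 20 = 48 → 48
  B: 31 + 19.4 = 50.4 → 50
After the tone: rgb(58, 48, 50) = #3a3032.
Per channel, c → c + 0.2(255 − c):
  R: 58 + 39.4 = 97.4 → 97
  G: 48 + 41.4 = 89.4 → 89
  B: 50 + 41 = 91 → 91
rgb(97, 89, 91) = #61595b.

#61595b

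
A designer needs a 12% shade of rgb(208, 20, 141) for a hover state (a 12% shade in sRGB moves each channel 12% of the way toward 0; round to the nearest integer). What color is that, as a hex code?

Per channel, c → c + 0.12(0 − c):
  R: 208 + 0.12×(0−208) = 208 − 24.96 = 183.04 → 183
  G: 20 + 0.12×(0−20) = 20 − 2.4 = 17.6 → 18
  B: 141 + 0.12×(0−141) = 141 − 16.92 = 124.08 → 124
rgb(183, 18, 124) = #b7127c.

#b7127c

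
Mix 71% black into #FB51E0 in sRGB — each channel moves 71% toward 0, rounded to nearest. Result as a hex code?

#FB51E0 is rgb(251, 81, 224).
Lerp each channel 71% toward 0:
  R: 251 − 178.21 = 72.79 → 73
  G: 81 + 0.71×(0−81) = 81 − 57.51 = 23.49 → 23
  B: 224 + 0.71×(0−224) = 224 − 159.04 = 64.96 → 65
rgb(73, 23, 65) = #491741.

#491741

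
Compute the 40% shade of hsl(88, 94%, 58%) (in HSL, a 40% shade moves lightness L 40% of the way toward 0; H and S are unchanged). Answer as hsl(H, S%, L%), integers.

L moves 40% from 58 toward 0: 58 − 23.2 = 34.8 → 35.
H and S are unchanged.

hsl(88, 94%, 35%)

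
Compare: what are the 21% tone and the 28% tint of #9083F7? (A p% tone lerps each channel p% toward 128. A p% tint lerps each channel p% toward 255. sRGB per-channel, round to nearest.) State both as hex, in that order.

#8D82DE, #AFA6F9

#9083F7 is rgb(144, 131, 247).
21% tone:
  R: 144 + 0.21×(128−144) = 144 − 3.36 = 140.64 → 141
  G: 131 − 0.63 = 130.37 → 130
  B: 247 + 0.21×(128−247) = 247 − 24.99 = 222.01 → 222
  → #8D82DE
28% tint:
  R: 144 + 31.08 = 175.08 → 175
  G: 131 + 34.72 = 165.72 → 166
  B: 247 + 0.28×(255−247) = 247 + 2.24 = 249.24 → 249
  → #AFA6F9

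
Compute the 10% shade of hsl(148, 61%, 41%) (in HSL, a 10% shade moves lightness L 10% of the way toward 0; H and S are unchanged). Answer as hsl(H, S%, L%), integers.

L moves 10% from 41 toward 0: 41 − 4.1 = 36.9 → 37.
H and S are unchanged.

hsl(148, 61%, 37%)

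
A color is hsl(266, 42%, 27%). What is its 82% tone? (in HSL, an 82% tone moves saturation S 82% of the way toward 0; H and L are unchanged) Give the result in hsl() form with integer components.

S moves 82% from 42 toward 0: 42 − 34.44 = 7.56 → 8.
H and L are unchanged.

hsl(266, 8%, 27%)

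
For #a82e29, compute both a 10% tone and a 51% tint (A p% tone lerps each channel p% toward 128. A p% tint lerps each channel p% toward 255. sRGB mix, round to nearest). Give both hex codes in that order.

#a82e29 is rgb(168, 46, 41).
10% tone:
  R: 168 + 0.1×(128−168) = 168 − 4 = 164 → 164
  G: 46 + 8.2 = 54.2 → 54
  B: 41 + 0.1×(128−41) = 41 + 8.7 = 49.7 → 50
  → #a43632
51% tint:
  R: 168 + 44.37 = 212.37 → 212
  G: 46 + 0.51×(255−46) = 46 + 106.59 = 152.59 → 153
  B: 41 + 0.51×(255−41) = 41 + 109.14 = 150.14 → 150
  → #d49996

#a43632, #d49996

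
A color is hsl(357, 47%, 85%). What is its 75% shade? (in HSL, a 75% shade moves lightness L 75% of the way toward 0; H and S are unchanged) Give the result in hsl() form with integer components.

L moves 75% from 85 toward 0: 85 − 63.75 = 21.25 → 21.
H and S are unchanged.

hsl(357, 47%, 21%)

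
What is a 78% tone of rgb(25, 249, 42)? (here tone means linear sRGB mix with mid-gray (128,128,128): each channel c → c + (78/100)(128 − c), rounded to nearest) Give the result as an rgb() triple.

rgb(105, 155, 109)

Lerp each channel 78% toward 128:
  R: 25 + 80.34 = 105.34 → 105
  G: 249 + 0.78×(128−249) = 249 − 94.38 = 154.62 → 155
  B: 42 + 0.78×(128−42) = 42 + 67.08 = 109.08 → 109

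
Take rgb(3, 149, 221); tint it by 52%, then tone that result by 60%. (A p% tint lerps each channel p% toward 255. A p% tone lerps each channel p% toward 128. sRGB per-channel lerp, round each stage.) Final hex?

#829EAC

A 52% tint moves each channel 52% toward 255:
  R: 3 + 131.04 = 134.04 → 134
  G: 149 + 55.12 = 204.12 → 204
  B: 221 + 17.68 = 238.68 → 239
After the tint: rgb(134, 204, 239) = #86CCEF.
Per channel, c → c + 0.6(128 − c):
  R: 134 + 0.6×(128−134) = 134 − 3.6 = 130.4 → 130
  G: 204 + 0.6×(128−204) = 204 − 45.6 = 158.4 → 158
  B: 239 − 66.6 = 172.4 → 172
rgb(130, 158, 172) = #829EAC.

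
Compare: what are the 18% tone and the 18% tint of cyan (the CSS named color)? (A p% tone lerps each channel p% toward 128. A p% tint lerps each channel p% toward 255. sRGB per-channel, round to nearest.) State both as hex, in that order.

CSS cyan is rgb(0, 255, 255).
18% tone:
  R: 0 + 0.18×(128−0) = 0 + 23.04 = 23.04 → 23
  G: 255 + 0.18×(128−255) = 255 − 22.86 = 232.14 → 232
  B: 255 + 0.18×(128−255) = 255 − 22.86 = 232.14 → 232
  → #17E8E8
18% tint:
  R: 0 + 45.9 = 45.9 → 46
  G: 255 + 0 = 255 → 255
  B: 255 + 0.18×(255−255) = 255 + 0 = 255 → 255
  → #2EFFFF

#17E8E8, #2EFFFF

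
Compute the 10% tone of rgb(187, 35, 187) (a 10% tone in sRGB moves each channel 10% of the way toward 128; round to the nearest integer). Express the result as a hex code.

A 10% tone moves each channel 10% toward 128:
  R: 187 + 0.1×(128−187) = 187 − 5.9 = 181.1 → 181
  G: 35 + 0.1×(128−35) = 35 + 9.3 = 44.3 → 44
  B: 187 + 0.1×(128−187) = 187 − 5.9 = 181.1 → 181
rgb(181, 44, 181) = #b52cb5.

#b52cb5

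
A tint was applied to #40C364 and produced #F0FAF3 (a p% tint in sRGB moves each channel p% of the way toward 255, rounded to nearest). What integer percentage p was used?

92%

#40C364 is rgb(64, 195, 100); #F0FAF3 is rgb(240, 250, 243).
On the R channel (widest range): 240 ≈ 64 + (p/100)(255 − 64), so p ≈ 100×(240 − 64)/(255 − 64) = 17600/191 = 92.15.
p = 92 reproduces all three channels after rounding.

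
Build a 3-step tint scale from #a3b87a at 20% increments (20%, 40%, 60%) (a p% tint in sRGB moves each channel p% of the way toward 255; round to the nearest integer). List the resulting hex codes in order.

#a3b87a is rgb(163, 184, 122).
20%: (163 + 18.4 = 181.4→181, 184 + 14.2 = 198.2→198, 122 + 26.6 = 148.6→149) → #b5c695
40%: (163 + 36.8 = 199.8→200, 184 + 28.4 = 212.4→212, 122 + 53.2 = 175.2→175) → #c8d4af
60%: (163 + 55.2 = 218.2→218, 184 + 42.6 = 226.6→227, 122 + 79.8 = 201.8→202) → #dae3ca

#b5c695, #c8d4af, #dae3ca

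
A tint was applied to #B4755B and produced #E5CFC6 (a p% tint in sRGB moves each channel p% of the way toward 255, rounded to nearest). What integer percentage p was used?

#B4755B is rgb(180, 117, 91); #E5CFC6 is rgb(229, 207, 198).
On the B channel (widest range): 198 ≈ 91 + (p/100)(255 − 91), so p ≈ 100×(198 − 91)/(255 − 91) = 10700/164 = 65.24.
p = 65 reproduces all three channels after rounding.

65%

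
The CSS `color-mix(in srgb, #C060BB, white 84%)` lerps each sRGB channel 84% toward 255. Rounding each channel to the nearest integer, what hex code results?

#C060BB is rgb(192, 96, 187).
Per channel, c → c + 0.84(255 − c):
  R: 192 + 0.84×(255−192) = 192 + 52.92 = 244.92 → 245
  G: 96 + 133.56 = 229.56 → 230
  B: 187 + 0.84×(255−187) = 187 + 57.12 = 244.12 → 244
rgb(245, 230, 244) = #F5E6F4.

#F5E6F4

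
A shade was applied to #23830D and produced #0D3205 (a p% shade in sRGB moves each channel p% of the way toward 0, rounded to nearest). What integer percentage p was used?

62%

#23830D is rgb(35, 131, 13); #0D3205 is rgb(13, 50, 5).
On the G channel (widest range): 50 ≈ 131 + (p/100)(0 − 131), so p ≈ 100×(50 − 131)/(0 − 131) = -8100/-131 = 61.83.
p = 62 reproduces all three channels after rounding.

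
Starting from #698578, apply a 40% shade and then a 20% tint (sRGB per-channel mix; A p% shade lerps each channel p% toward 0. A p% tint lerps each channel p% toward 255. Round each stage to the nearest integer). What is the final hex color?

#65736D

#698578 is rgb(105, 133, 120).
Per channel, c → c + 0.4(0 − c):
  R: 105 + 0.4×(0−105) = 105 − 42 = 63 → 63
  G: 133 + 0.4×(0−133) = 133 − 53.2 = 79.8 → 80
  B: 120 + 0.4×(0−120) = 120 − 48 = 72 → 72
After the shade: rgb(63, 80, 72) = #3F5048.
A 20% tint moves each channel 20% toward 255:
  R: 63 + 0.2×(255−63) = 63 + 38.4 = 101.4 → 101
  G: 80 + 35 = 115 → 115
  B: 72 + 36.6 = 108.6 → 109
rgb(101, 115, 109) = #65736D.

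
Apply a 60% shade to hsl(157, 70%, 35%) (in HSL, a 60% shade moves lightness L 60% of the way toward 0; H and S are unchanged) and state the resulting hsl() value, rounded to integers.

hsl(157, 70%, 14%)

L moves 60% from 35 toward 0: 35 − 21 = 14 → 14.
H and S are unchanged.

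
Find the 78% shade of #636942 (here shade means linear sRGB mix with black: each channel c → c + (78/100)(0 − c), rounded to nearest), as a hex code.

#636942 is rgb(99, 105, 66).
Per channel, c → c + 0.78(0 − c):
  R: 99 − 77.22 = 21.78 → 22
  G: 105 + 0.78×(0−105) = 105 − 81.9 = 23.1 → 23
  B: 66 − 51.48 = 14.52 → 15
rgb(22, 23, 15) = #16170F.

#16170F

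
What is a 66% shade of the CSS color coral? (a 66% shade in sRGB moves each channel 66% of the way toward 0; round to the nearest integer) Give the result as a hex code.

#572B1B

CSS coral is rgb(255, 127, 80).
Lerp each channel 66% toward 0:
  R: 255 + 0.66×(0−255) = 255 − 168.3 = 86.7 → 87
  G: 127 + 0.66×(0−127) = 127 − 83.82 = 43.18 → 43
  B: 80 + 0.66×(0−80) = 80 − 52.8 = 27.2 → 27
rgb(87, 43, 27) = #572B1B.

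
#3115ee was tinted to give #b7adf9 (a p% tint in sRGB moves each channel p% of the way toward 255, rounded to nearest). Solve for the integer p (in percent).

65%

#3115ee is rgb(49, 21, 238); #b7adf9 is rgb(183, 173, 249).
On the G channel (widest range): 173 ≈ 21 + (p/100)(255 − 21), so p ≈ 100×(173 − 21)/(255 − 21) = 15200/234 = 64.96.
p = 65 reproduces all three channels after rounding.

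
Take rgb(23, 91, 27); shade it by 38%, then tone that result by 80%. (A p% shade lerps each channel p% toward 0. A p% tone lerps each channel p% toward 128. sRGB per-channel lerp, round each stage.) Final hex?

#69726a

Lerp each channel 38% toward 0:
  R: 23 − 8.74 = 14.26 → 14
  G: 91 − 34.58 = 56.42 → 56
  B: 27 + 0.38×(0−27) = 27 − 10.26 = 16.74 → 17
After the shade: rgb(14, 56, 17) = #0e3811.
Lerp each channel 80% toward 128:
  R: 14 + 0.8×(128−14) = 14 + 91.2 = 105.2 → 105
  G: 56 + 0.8×(128−56) = 56 + 57.6 = 113.6 → 114
  B: 17 + 88.8 = 105.8 → 106
rgb(105, 114, 106) = #69726a.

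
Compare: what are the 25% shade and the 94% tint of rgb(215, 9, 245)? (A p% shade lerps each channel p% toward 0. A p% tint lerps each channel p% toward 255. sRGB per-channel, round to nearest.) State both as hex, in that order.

#A107B8, #FDF0FE

25% shade:
  R: 215 + 0.25×(0−215) = 215 − 53.75 = 161.25 → 161
  G: 9 + 0.25×(0−9) = 9 − 2.25 = 6.75 → 7
  B: 245 + 0.25×(0−245) = 245 − 61.25 = 183.75 → 184
  → #A107B8
94% tint:
  R: 215 + 37.6 = 252.6 → 253
  G: 9 + 0.94×(255−9) = 9 + 231.24 = 240.24 → 240
  B: 245 + 9.4 = 254.4 → 254
  → #FDF0FE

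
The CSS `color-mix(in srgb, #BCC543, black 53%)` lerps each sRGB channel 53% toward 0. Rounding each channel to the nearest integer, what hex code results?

#BCC543 is rgb(188, 197, 67).
A 53% shade moves each channel 53% toward 0:
  R: 188 + 0.53×(0−188) = 188 − 99.64 = 88.36 → 88
  G: 197 + 0.53×(0−197) = 197 − 104.41 = 92.59 → 93
  B: 67 + 0.53×(0−67) = 67 − 35.51 = 31.49 → 31
rgb(88, 93, 31) = #585D1F.

#585D1F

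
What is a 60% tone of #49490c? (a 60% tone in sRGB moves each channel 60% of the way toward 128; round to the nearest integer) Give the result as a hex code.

#49490c is rgb(73, 73, 12).
Per channel, c → c + 0.6(128 − c):
  R: 73 + 0.6×(128−73) = 73 + 33 = 106 → 106
  G: 73 + 33 = 106 → 106
  B: 12 + 0.6×(128−12) = 12 + 69.6 = 81.6 → 82
rgb(106, 106, 82) = #6a6a52.

#6a6a52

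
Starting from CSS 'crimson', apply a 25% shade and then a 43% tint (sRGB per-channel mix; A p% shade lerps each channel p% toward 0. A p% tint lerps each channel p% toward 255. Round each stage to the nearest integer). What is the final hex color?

CSS crimson is rgb(220, 20, 60).
Lerp each channel 25% toward 0:
  R: 220 + 0.25×(0−220) = 220 − 55 = 165 → 165
  G: 20 − 5 = 15 → 15
  B: 60 − 15 = 45 → 45
After the shade: rgb(165, 15, 45) = #a50f2d.
Per channel, c → c + 0.43(255 − c):
  R: 165 + 0.43×(255−165) = 165 + 38.7 = 203.7 → 204
  G: 15 + 0.43×(255−15) = 15 + 103.2 = 118.2 → 118
  B: 45 + 0.43×(255−45) = 45 + 90.3 = 135.3 → 135
rgb(204, 118, 135) = #cc7687.

#cc7687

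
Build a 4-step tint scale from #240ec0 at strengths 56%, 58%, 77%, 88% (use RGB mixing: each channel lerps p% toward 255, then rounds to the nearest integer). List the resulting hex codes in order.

#240ec0 is rgb(36, 14, 192).
56%: (36 + 122.64 = 158.64→159, 14 + 134.96 = 148.96→149, 192 + 35.28 = 227.28→227) → #9f95e3
58%: (36 + 127.02 = 163.02→163, 14 + 139.78 = 153.78→154, 192 + 36.54 = 228.54→229) → #a39ae5
77%: (36 + 168.63 = 204.63→205, 14 + 185.57 = 199.57→200, 192 + 48.51 = 240.51→241) → #cdc8f1
88%: (36 + 192.72 = 228.72→229, 14 + 212.08 = 226.08→226, 192 + 55.44 = 247.44→247) → #e5e2f7

#9f95e3, #a39ae5, #cdc8f1, #e5e2f7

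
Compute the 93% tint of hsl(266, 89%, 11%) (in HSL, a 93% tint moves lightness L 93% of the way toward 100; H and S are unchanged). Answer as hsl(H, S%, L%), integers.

L moves 93% from 11 toward 100: 11 + 82.77 = 93.77 → 94.
H and S are unchanged.

hsl(266, 89%, 94%)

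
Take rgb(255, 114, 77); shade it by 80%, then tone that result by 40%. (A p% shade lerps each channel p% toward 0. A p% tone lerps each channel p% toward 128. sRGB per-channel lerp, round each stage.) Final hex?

Per channel, c → c + 0.8(0 − c):
  R: 255 − 204 = 51 → 51
  G: 114 − 91.2 = 22.8 → 23
  B: 77 − 61.6 = 15.4 → 15
After the shade: rgb(51, 23, 15) = #33170f.
A 40% tone moves each channel 40% toward 128:
  R: 51 + 30.8 = 81.8 → 82
  G: 23 + 42 = 65 → 65
  B: 15 + 0.4×(128−15) = 15 + 45.2 = 60.2 → 60
rgb(82, 65, 60) = #52413c.

#52413c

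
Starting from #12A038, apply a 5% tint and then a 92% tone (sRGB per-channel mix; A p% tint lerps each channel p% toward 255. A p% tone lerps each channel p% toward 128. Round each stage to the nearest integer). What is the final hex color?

#78837B

#12A038 is rgb(18, 160, 56).
Per channel, c → c + 0.05(255 − c):
  R: 18 + 11.85 = 29.85 → 30
  G: 160 + 4.75 = 164.75 → 165
  B: 56 + 0.05×(255−56) = 56 + 9.95 = 65.95 → 66
After the tint: rgb(30, 165, 66) = #1EA542.
Lerp each channel 92% toward 128:
  R: 30 + 0.92×(128−30) = 30 + 90.16 = 120.16 → 120
  G: 165 + 0.92×(128−165) = 165 − 34.04 = 130.96 → 131
  B: 66 + 57.04 = 123.04 → 123
rgb(120, 131, 123) = #78837B.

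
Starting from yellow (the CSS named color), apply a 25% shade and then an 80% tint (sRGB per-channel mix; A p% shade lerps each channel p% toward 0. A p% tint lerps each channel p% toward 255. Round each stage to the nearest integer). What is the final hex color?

#F2F2CC

CSS yellow is rgb(255, 255, 0).
A 25% shade moves each channel 25% toward 0:
  R: 255 + 0.25×(0−255) = 255 − 63.75 = 191.25 → 191
  G: 255 + 0.25×(0−255) = 255 − 63.75 = 191.25 → 191
  B: 0 + 0.25×(0−0) = 0 + 0 = 0 → 0
After the shade: rgb(191, 191, 0) = #BFBF00.
Lerp each channel 80% toward 255:
  R: 191 + 51.2 = 242.2 → 242
  G: 191 + 0.8×(255−191) = 191 + 51.2 = 242.2 → 242
  B: 0 + 0.8×(255−0) = 0 + 204 = 204 → 204
rgb(242, 242, 204) = #F2F2CC.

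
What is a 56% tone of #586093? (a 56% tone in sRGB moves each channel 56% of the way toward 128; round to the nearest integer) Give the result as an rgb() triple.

#586093 is rgb(88, 96, 147).
Lerp each channel 56% toward 128:
  R: 88 + 22.4 = 110.4 → 110
  G: 96 + 0.56×(128−96) = 96 + 17.92 = 113.92 → 114
  B: 147 + 0.56×(128−147) = 147 − 10.64 = 136.36 → 136

rgb(110, 114, 136)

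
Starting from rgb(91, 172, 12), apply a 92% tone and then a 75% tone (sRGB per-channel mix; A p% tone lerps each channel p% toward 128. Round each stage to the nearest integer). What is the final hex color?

Lerp each channel 92% toward 128:
  R: 91 + 0.92×(128−91) = 91 + 34.04 = 125.04 → 125
  G: 172 − 40.48 = 131.52 → 132
  B: 12 + 0.92×(128−12) = 12 + 106.72 = 118.72 → 119
After the tone: rgb(125, 132, 119) = #7D8477.
Per channel, c → c + 0.75(128 − c):
  R: 125 + 2.25 = 127.25 → 127
  G: 132 + 0.75×(128−132) = 132 − 3 = 129 → 129
  B: 119 + 6.75 = 125.75 → 126
rgb(127, 129, 126) = #7F817E.

#7F817E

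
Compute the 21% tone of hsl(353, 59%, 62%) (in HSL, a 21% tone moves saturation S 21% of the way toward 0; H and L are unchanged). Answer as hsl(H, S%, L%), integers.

S moves 21% from 59 toward 0: 59 − 12.39 = 46.61 → 47.
H and L are unchanged.

hsl(353, 47%, 62%)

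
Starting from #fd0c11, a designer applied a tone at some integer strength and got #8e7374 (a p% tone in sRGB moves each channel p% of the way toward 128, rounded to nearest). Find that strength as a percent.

#fd0c11 is rgb(253, 12, 17); #8e7374 is rgb(142, 115, 116).
On the R channel (widest range): 142 ≈ 253 + (p/100)(128 − 253), so p ≈ 100×(142 − 253)/(128 − 253) = -11100/-125 = 88.80.
p = 89 reproduces all three channels after rounding.

89%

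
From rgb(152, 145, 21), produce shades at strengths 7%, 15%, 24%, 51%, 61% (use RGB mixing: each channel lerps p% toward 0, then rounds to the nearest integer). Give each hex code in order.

#8D8714, #817B12, #746E10, #4A470A, #3B3908

7%: (152 − 10.64 = 141.36→141, 145 − 10.15 = 134.85→135, 21 − 1.47 = 19.53→20) → #8D8714
15%: (152 − 22.8 = 129.2→129, 145 − 21.75 = 123.25→123, 21 − 3.15 = 17.85→18) → #817B12
24%: (152 − 36.48 = 115.52→116, 145 − 34.8 = 110.2→110, 21 − 5.04 = 15.96→16) → #746E10
51%: (152 − 77.52 = 74.48→74, 145 − 73.95 = 71.05→71, 21 − 10.71 = 10.29→10) → #4A470A
61%: (152 − 92.72 = 59.28→59, 145 − 88.45 = 56.55→57, 21 − 12.81 = 8.19→8) → #3B3908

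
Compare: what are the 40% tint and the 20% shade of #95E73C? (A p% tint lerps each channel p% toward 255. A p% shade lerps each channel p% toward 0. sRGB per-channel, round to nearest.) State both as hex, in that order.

#BFF18A, #77B930

#95E73C is rgb(149, 231, 60).
40% tint:
  R: 149 + 42.4 = 191.4 → 191
  G: 231 + 0.4×(255−231) = 231 + 9.6 = 240.6 → 241
  B: 60 + 0.4×(255−60) = 60 + 78 = 138 → 138
  → #BFF18A
20% shade:
  R: 149 − 29.8 = 119.2 → 119
  G: 231 + 0.2×(0−231) = 231 − 46.2 = 184.8 → 185
  B: 60 + 0.2×(0−60) = 60 − 12 = 48 → 48
  → #77B930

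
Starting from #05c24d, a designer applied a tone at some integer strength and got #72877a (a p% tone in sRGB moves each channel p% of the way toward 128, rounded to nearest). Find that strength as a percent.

89%

#05c24d is rgb(5, 194, 77); #72877a is rgb(114, 135, 122).
On the R channel (widest range): 114 ≈ 5 + (p/100)(128 − 5), so p ≈ 100×(114 − 5)/(128 − 5) = 10900/123 = 88.62.
p = 89 reproduces all three channels after rounding.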